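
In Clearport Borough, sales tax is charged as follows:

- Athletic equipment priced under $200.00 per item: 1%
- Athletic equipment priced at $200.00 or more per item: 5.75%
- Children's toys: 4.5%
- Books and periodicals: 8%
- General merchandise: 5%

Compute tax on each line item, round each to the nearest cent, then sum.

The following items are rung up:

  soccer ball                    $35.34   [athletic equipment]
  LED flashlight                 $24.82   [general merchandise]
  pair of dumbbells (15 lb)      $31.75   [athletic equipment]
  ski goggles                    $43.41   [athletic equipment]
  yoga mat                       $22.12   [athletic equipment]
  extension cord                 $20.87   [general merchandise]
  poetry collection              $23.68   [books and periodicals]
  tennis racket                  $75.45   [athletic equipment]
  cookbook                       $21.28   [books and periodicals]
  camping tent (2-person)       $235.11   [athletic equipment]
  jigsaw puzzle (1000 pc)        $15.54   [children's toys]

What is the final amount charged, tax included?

Soccer ball $35.34: athletic equipment, under $200.00 → 1% → $0.35
LED flashlight $24.82: general merchandise → 5% → $1.24
Pair of dumbbells (15 lb) $31.75: athletic equipment, under $200.00 → 1% → $0.32
Ski goggles $43.41: athletic equipment, under $200.00 → 1% → $0.43
Yoga mat $22.12: athletic equipment, under $200.00 → 1% → $0.22
Extension cord $20.87: general merchandise → 5% → $1.04
Poetry collection $23.68: books and periodicals → 8% → $1.89
Tennis racket $75.45: athletic equipment, under $200.00 → 1% → $0.75
Cookbook $21.28: books and periodicals → 8% → $1.70
Camping tent (2-person) $235.11: athletic equipment, $200.00 or more → 5.75% → $13.52
Jigsaw puzzle (1000 pc) $15.54: children's toys → 4.5% → $0.70
Subtotal = $549.37; tax = $22.16; total due = $571.53

$571.53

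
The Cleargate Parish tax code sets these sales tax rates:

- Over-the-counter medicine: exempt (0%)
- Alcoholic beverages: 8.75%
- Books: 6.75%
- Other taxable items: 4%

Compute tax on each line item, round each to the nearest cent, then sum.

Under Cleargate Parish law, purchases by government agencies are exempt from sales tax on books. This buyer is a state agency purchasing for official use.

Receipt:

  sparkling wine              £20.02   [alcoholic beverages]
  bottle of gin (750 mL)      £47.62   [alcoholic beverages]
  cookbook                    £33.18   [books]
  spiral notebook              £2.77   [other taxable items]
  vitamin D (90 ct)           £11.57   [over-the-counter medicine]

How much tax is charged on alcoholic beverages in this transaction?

Sparkling wine £20.02: alcoholic beverages → 8.75% → £1.75
Bottle of gin (750 mL) £47.62: alcoholic beverages → 8.75% → £4.17
Tax on alcoholic beverages = £1.75 + £4.17 = £5.92

£5.92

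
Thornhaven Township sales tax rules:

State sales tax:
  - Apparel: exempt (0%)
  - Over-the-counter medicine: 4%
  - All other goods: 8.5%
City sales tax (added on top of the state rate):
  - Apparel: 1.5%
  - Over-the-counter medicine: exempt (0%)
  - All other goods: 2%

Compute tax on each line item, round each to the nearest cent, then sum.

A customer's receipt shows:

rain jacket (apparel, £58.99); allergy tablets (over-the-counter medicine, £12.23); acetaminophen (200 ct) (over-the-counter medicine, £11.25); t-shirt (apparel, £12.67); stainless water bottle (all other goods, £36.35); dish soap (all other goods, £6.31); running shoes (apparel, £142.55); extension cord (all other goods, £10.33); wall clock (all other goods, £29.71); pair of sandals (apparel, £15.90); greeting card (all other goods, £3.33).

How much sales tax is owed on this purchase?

£13.42

Rain jacket £58.99: apparel → 0% + 1.5% city = 1.5% → £0.88
Allergy tablets £12.23: over-the-counter medicine → 4% + 0% city = 4% → £0.49
Acetaminophen (200 ct) £11.25: over-the-counter medicine → 4% + 0% city = 4% → £0.45
T-shirt £12.67: apparel → 0% + 1.5% city = 1.5% → £0.19
Stainless water bottle £36.35: all other goods → 8.5% + 2% city = 10.5% → £3.82
Dish soap £6.31: all other goods → 8.5% + 2% city = 10.5% → £0.66
Running shoes £142.55: apparel → 0% + 1.5% city = 1.5% → £2.14
Extension cord £10.33: all other goods → 8.5% + 2% city = 10.5% → £1.08
Wall clock £29.71: all other goods → 8.5% + 2% city = 10.5% → £3.12
Pair of sandals £15.90: apparel → 0% + 1.5% city = 1.5% → £0.24
Greeting card £3.33: all other goods → 8.5% + 2% city = 10.5% → £0.35
Total tax = £0.88 + £0.49 + £0.45 + £0.19 + £3.82 + £0.66 + £2.14 + £1.08 + £3.12 + £0.24 + £0.35 = £13.42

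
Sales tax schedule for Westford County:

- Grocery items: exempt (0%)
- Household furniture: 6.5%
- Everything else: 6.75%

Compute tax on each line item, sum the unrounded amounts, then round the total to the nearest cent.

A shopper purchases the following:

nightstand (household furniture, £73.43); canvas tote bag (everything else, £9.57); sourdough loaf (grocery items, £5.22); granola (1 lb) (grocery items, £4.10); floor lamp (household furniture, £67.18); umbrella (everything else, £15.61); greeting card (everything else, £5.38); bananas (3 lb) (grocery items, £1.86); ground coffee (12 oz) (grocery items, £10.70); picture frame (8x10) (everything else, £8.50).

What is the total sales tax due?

Nightstand £73.43: household furniture → 6.5% → £4.77295
Canvas tote bag £9.57: everything else → 6.75% → £0.645975
Sourdough loaf £5.22: grocery items → 0% → £0.00
Granola (1 lb) £4.10: grocery items → 0% → £0.00
Floor lamp £67.18: household furniture → 6.5% → £4.3667
Umbrella £15.61: everything else → 6.75% → £1.053675
Greeting card £5.38: everything else → 6.75% → £0.36315
Bananas (3 lb) £1.86: grocery items → 0% → £0.00
Ground coffee (12 oz) £10.70: grocery items → 0% → £0.00
Picture frame (8x10) £8.50: everything else → 6.75% → £0.57375
Unrounded tax sum = £11.7762 → £11.78

£11.78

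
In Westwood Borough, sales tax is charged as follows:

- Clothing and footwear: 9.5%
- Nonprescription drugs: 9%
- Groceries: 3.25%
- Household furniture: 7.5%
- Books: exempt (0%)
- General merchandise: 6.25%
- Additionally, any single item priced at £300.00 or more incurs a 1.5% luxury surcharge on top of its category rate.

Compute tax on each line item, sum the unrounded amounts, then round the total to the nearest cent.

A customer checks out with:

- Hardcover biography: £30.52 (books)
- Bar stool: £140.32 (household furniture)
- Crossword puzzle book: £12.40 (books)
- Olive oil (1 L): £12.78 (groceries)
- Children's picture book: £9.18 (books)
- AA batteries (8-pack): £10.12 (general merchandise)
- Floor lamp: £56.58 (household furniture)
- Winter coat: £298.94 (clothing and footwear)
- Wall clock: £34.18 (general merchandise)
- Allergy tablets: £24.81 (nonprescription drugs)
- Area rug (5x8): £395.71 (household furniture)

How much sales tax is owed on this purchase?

Hardcover biography £30.52: books → 0% → £0.00
Bar stool £140.32: household furniture → 7.5% → £10.524
Crossword puzzle book £12.40: books → 0% → £0.00
Olive oil (1 L) £12.78: groceries → 3.25% → £0.41535
Children's picture book £9.18: books → 0% → £0.00
AA batteries (8-pack) £10.12: general merchandise → 6.25% → £0.6325
Floor lamp £56.58: household furniture → 7.5% → £4.2435
Winter coat £298.94: clothing and footwear → 9.5% → £28.3993
Wall clock £34.18: general merchandise → 6.25% → £2.13625
Allergy tablets £24.81: nonprescription drugs → 9% → £2.2329
Area rug (5x8) £395.71: household furniture → 7.5% + 1.5% surcharge = 9% → £35.6139
Unrounded tax sum = £84.1977 → £84.20

£84.20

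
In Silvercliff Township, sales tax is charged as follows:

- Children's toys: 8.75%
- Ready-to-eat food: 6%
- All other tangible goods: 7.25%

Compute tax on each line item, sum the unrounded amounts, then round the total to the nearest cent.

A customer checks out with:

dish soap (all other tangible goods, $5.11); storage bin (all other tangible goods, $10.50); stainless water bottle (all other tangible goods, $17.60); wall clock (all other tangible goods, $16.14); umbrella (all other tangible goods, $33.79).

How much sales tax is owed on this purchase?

Dish soap $5.11: all other tangible goods → 7.25% → $0.370475
Storage bin $10.50: all other tangible goods → 7.25% → $0.76125
Stainless water bottle $17.60: all other tangible goods → 7.25% → $1.276
Wall clock $16.14: all other tangible goods → 7.25% → $1.17015
Umbrella $33.79: all other tangible goods → 7.25% → $2.449775
Unrounded tax sum = $6.02765 → $6.03

$6.03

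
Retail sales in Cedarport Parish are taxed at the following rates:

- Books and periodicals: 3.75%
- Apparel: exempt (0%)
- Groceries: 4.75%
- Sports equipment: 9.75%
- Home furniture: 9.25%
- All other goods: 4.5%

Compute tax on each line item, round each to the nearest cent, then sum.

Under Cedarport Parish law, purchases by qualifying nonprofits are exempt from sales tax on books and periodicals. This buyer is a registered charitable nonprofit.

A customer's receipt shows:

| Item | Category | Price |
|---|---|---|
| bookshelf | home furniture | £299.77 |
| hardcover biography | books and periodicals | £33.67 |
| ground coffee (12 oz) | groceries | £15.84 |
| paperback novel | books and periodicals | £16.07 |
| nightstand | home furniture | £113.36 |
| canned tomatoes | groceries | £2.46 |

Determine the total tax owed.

£39.09

Bookshelf £299.77: home furniture → 9.25% → £27.73
Hardcover biography £33.67: books and periodicals, buyer-exempt → 0% → £0.00
Ground coffee (12 oz) £15.84: groceries → 4.75% → £0.75
Paperback novel £16.07: books and periodicals, buyer-exempt → 0% → £0.00
Nightstand £113.36: home furniture → 9.25% → £10.49
Canned tomatoes £2.46: groceries → 4.75% → £0.12
Total tax = £27.73 + £0.75 + £10.49 + £0.12 = £39.09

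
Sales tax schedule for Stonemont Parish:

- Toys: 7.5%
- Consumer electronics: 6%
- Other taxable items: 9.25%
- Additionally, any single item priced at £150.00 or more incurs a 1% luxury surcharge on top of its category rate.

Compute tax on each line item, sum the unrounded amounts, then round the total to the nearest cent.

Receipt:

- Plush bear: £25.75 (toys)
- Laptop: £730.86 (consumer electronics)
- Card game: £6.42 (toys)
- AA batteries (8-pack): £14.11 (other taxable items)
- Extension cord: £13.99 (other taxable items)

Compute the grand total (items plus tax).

Plush bear £25.75: toys → 7.5% → £1.93125
Laptop £730.86: consumer electronics → 6% + 1% surcharge = 7% → £51.1602
Card game £6.42: toys → 7.5% → £0.4815
AA batteries (8-pack) £14.11: other taxable items → 9.25% → £1.305175
Extension cord £13.99: other taxable items → 9.25% → £1.294075
Subtotal = £791.13; unrounded tax = £56.1722 → £56.17; total due = £847.30

£847.30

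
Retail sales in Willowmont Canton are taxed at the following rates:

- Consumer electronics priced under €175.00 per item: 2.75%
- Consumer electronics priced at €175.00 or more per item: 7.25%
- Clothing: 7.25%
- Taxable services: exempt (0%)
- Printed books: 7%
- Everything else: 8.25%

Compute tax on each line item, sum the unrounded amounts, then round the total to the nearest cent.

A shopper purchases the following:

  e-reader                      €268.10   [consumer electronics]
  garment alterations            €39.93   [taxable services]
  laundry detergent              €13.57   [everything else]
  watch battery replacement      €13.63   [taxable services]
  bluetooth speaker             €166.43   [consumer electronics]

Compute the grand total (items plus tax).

€526.79

E-reader €268.10: consumer electronics, €175.00 or more → 7.25% → €19.43725
Garment alterations €39.93: taxable services → 0% → €0.00
Laundry detergent €13.57: everything else → 8.25% → €1.119525
Watch battery replacement €13.63: taxable services → 0% → €0.00
Bluetooth speaker €166.43: consumer electronics, under €175.00 → 2.75% → €4.576825
Subtotal = €501.66; unrounded tax = €25.1336 → €25.13; total due = €526.79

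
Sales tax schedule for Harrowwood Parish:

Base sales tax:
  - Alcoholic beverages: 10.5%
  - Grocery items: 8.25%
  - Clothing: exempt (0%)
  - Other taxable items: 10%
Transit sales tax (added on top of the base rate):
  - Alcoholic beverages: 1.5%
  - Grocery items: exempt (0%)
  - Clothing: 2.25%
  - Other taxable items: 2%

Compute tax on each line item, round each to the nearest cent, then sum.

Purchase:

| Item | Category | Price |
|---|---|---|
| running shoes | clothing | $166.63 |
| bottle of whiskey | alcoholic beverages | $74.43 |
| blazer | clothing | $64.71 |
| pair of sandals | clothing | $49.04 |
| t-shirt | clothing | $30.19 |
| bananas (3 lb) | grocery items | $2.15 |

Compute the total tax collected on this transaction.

$16.10

Running shoes $166.63: clothing → 0% + 2.25% transit = 2.25% → $3.75
Bottle of whiskey $74.43: alcoholic beverages → 10.5% + 1.5% transit = 12% → $8.93
Blazer $64.71: clothing → 0% + 2.25% transit = 2.25% → $1.46
Pair of sandals $49.04: clothing → 0% + 2.25% transit = 2.25% → $1.10
T-shirt $30.19: clothing → 0% + 2.25% transit = 2.25% → $0.68
Bananas (3 lb) $2.15: grocery items → 8.25% + 0% transit = 8.25% → $0.18
Total tax = $3.75 + $8.93 + $1.46 + $1.10 + $0.68 + $0.18 = $16.10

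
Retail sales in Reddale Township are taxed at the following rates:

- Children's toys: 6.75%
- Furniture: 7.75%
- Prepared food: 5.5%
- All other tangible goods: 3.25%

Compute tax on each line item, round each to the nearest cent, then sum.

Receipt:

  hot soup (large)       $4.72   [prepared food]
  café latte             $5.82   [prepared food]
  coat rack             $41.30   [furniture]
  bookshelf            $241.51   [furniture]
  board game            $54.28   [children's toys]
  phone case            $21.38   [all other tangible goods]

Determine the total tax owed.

Hot soup (large) $4.72: prepared food → 5.5% → $0.26
Café latte $5.82: prepared food → 5.5% → $0.32
Coat rack $41.30: furniture → 7.75% → $3.20
Bookshelf $241.51: furniture → 7.75% → $18.72
Board game $54.28: children's toys → 6.75% → $3.66
Phone case $21.38: all other tangible goods → 3.25% → $0.69
Total tax = $0.26 + $0.32 + $3.20 + $18.72 + $3.66 + $0.69 = $26.85

$26.85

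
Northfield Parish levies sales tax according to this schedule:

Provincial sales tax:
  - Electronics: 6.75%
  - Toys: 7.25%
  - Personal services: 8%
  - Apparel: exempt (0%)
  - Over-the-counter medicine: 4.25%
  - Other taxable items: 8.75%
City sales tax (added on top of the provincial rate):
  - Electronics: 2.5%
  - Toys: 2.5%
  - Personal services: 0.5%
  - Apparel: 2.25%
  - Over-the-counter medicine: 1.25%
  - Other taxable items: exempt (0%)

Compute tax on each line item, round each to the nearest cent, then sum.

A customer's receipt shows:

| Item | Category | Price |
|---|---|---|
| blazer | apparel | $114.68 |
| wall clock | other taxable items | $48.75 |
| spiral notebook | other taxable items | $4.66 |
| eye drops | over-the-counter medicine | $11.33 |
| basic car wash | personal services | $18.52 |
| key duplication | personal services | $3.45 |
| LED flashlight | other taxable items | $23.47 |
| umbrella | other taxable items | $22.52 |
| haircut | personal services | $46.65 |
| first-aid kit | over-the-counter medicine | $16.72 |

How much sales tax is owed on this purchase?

$18.65

Blazer $114.68: apparel → 0% + 2.25% city = 2.25% → $2.58
Wall clock $48.75: other taxable items → 8.75% + 0% city = 8.75% → $4.27
Spiral notebook $4.66: other taxable items → 8.75% + 0% city = 8.75% → $0.41
Eye drops $11.33: over-the-counter medicine → 4.25% + 1.25% city = 5.5% → $0.62
Basic car wash $18.52: personal services → 8% + 0.5% city = 8.5% → $1.57
Key duplication $3.45: personal services → 8% + 0.5% city = 8.5% → $0.29
LED flashlight $23.47: other taxable items → 8.75% + 0% city = 8.75% → $2.05
Umbrella $22.52: other taxable items → 8.75% + 0% city = 8.75% → $1.97
Haircut $46.65: personal services → 8% + 0.5% city = 8.5% → $3.97
First-aid kit $16.72: over-the-counter medicine → 4.25% + 1.25% city = 5.5% → $0.92
Total tax = $2.58 + $4.27 + $0.41 + $0.62 + $1.57 + $0.29 + $2.05 + $1.97 + $3.97 + $0.92 = $18.65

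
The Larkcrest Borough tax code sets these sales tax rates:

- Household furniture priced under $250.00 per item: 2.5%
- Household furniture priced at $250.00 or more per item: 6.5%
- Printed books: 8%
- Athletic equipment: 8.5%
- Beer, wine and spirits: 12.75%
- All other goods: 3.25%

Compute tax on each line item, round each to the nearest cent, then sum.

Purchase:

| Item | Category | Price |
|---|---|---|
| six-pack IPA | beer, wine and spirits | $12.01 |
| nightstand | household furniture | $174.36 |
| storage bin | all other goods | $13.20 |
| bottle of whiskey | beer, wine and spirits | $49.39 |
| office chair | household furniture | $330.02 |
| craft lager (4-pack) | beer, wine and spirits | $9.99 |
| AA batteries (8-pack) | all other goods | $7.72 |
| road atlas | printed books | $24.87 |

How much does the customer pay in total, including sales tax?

Six-pack IPA $12.01: beer, wine and spirits → 12.75% → $1.53
Nightstand $174.36: household furniture, under $250.00 → 2.5% → $4.36
Storage bin $13.20: all other goods → 3.25% → $0.43
Bottle of whiskey $49.39: beer, wine and spirits → 12.75% → $6.30
Office chair $330.02: household furniture, $250.00 or more → 6.5% → $21.45
Craft lager (4-pack) $9.99: beer, wine and spirits → 12.75% → $1.27
AA batteries (8-pack) $7.72: all other goods → 3.25% → $0.25
Road atlas $24.87: printed books → 8% → $1.99
Subtotal = $621.56; tax = $37.58; total due = $659.14

$659.14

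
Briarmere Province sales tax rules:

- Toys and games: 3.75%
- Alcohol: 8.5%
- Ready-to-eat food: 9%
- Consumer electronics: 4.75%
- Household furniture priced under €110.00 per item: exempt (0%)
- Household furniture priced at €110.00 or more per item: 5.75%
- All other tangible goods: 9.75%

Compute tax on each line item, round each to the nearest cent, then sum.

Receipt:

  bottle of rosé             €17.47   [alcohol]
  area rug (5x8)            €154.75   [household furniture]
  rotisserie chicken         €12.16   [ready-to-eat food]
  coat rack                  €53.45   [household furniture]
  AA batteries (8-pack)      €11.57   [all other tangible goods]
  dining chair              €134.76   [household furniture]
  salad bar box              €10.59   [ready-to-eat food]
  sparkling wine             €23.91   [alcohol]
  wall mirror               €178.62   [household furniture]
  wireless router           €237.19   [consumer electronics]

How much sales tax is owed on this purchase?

Bottle of rosé €17.47: alcohol → 8.5% → €1.48
Area rug (5x8) €154.75: household furniture, €110.00 or more → 5.75% → €8.90
Rotisserie chicken €12.16: ready-to-eat food → 9% → €1.09
Coat rack €53.45: household furniture, under €110.00 → 0% → €0.00
AA batteries (8-pack) €11.57: all other tangible goods → 9.75% → €1.13
Dining chair €134.76: household furniture, €110.00 or more → 5.75% → €7.75
Salad bar box €10.59: ready-to-eat food → 9% → €0.95
Sparkling wine €23.91: alcohol → 8.5% → €2.03
Wall mirror €178.62: household furniture, €110.00 or more → 5.75% → €10.27
Wireless router €237.19: consumer electronics → 4.75% → €11.27
Total tax = €1.48 + €8.90 + €1.09 + €1.13 + €7.75 + €0.95 + €2.03 + €10.27 + €11.27 = €44.87

€44.87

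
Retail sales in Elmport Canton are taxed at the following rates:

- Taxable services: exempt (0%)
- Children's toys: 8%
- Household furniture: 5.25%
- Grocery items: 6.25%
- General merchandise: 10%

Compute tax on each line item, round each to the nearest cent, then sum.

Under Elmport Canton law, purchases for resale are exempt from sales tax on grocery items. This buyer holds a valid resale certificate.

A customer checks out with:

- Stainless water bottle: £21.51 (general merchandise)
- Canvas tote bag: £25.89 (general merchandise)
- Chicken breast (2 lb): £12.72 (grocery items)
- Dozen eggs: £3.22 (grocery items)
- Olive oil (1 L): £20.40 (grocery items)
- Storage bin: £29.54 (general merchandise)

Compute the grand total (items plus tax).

Stainless water bottle £21.51: general merchandise → 10% → £2.15
Canvas tote bag £25.89: general merchandise → 10% → £2.59
Chicken breast (2 lb) £12.72: grocery items, buyer-exempt → 0% → £0.00
Dozen eggs £3.22: grocery items, buyer-exempt → 0% → £0.00
Olive oil (1 L) £20.40: grocery items, buyer-exempt → 0% → £0.00
Storage bin £29.54: general merchandise → 10% → £2.95
Subtotal = £113.28; tax = £7.69; total due = £120.97

£120.97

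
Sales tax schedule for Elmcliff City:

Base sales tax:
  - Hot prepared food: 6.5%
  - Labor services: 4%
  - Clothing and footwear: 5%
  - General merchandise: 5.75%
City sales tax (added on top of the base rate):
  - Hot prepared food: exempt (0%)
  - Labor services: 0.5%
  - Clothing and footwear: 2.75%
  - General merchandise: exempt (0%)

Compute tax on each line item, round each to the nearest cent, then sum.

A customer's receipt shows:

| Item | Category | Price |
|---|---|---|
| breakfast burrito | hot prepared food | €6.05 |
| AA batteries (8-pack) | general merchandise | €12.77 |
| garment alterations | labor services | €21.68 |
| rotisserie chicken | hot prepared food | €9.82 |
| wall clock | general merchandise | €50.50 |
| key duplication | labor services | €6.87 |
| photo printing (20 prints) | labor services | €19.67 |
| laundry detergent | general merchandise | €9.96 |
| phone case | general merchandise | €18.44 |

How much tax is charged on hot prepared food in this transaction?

€1.03

Breakfast burrito €6.05: hot prepared food → 6.5% + 0% city = 6.5% → €0.39
Rotisserie chicken €9.82: hot prepared food → 6.5% + 0% city = 6.5% → €0.64
Tax on hot prepared food = €0.39 + €0.64 = €1.03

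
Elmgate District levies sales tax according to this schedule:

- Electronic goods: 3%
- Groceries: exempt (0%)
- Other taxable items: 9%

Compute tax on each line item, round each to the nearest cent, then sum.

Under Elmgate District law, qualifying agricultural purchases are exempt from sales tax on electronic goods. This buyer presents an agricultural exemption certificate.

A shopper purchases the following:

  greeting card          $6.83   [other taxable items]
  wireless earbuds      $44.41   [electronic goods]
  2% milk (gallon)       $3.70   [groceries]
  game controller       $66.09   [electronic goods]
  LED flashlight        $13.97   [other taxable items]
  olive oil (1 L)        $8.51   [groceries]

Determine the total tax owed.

Greeting card $6.83: other taxable items → 9% → $0.61
Wireless earbuds $44.41: electronic goods, buyer-exempt → 0% → $0.00
2% milk (gallon) $3.70: groceries → 0% → $0.00
Game controller $66.09: electronic goods, buyer-exempt → 0% → $0.00
LED flashlight $13.97: other taxable items → 9% → $1.26
Olive oil (1 L) $8.51: groceries → 0% → $0.00
Total tax = $0.61 + $1.26 = $1.87

$1.87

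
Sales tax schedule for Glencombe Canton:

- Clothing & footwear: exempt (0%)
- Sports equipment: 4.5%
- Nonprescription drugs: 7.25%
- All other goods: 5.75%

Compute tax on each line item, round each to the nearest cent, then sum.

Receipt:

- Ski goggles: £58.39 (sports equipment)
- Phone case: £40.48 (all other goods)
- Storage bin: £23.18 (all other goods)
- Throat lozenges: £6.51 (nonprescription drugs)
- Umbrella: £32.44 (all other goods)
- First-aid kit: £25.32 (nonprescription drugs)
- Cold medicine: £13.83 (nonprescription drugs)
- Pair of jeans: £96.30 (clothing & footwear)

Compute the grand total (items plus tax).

Ski goggles £58.39: sports equipment → 4.5% → £2.63
Phone case £40.48: all other goods → 5.75% → £2.33
Storage bin £23.18: all other goods → 5.75% → £1.33
Throat lozenges £6.51: nonprescription drugs → 7.25% → £0.47
Umbrella £32.44: all other goods → 5.75% → £1.87
First-aid kit £25.32: nonprescription drugs → 7.25% → £1.84
Cold medicine £13.83: nonprescription drugs → 7.25% → £1.00
Pair of jeans £96.30: clothing & footwear → 0% → £0.00
Subtotal = £296.45; tax = £11.47; total due = £307.92

£307.92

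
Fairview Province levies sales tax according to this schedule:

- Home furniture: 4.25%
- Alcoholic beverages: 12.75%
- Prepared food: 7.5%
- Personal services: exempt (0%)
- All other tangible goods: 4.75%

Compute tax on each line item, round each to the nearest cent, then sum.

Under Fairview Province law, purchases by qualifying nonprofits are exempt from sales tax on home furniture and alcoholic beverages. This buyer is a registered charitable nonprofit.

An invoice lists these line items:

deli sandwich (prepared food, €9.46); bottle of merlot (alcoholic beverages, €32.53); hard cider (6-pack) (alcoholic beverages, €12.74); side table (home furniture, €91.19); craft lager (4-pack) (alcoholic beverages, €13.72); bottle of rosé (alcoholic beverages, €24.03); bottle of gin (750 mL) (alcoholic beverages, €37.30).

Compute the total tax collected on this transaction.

€0.71

Deli sandwich €9.46: prepared food → 7.5% → €0.71
Bottle of merlot €32.53: alcoholic beverages, buyer-exempt → 0% → €0.00
Hard cider (6-pack) €12.74: alcoholic beverages, buyer-exempt → 0% → €0.00
Side table €91.19: home furniture, buyer-exempt → 0% → €0.00
Craft lager (4-pack) €13.72: alcoholic beverages, buyer-exempt → 0% → €0.00
Bottle of rosé €24.03: alcoholic beverages, buyer-exempt → 0% → €0.00
Bottle of gin (750 mL) €37.30: alcoholic beverages, buyer-exempt → 0% → €0.00
Total tax = €0.71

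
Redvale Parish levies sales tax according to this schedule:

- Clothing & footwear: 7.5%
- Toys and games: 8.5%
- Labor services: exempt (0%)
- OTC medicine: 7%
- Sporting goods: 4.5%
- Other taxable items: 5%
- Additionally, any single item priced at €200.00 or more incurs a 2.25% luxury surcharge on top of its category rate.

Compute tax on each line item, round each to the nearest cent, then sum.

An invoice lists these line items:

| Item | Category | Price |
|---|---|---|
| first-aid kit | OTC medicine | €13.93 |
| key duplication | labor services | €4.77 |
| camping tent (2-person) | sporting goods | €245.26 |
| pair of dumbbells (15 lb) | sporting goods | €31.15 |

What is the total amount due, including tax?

€314.05

First-aid kit €13.93: OTC medicine → 7% → €0.98
Key duplication €4.77: labor services → 0% → €0.00
Camping tent (2-person) €245.26: sporting goods → 4.5% + 2.25% surcharge = 6.75% → €16.56
Pair of dumbbells (15 lb) €31.15: sporting goods → 4.5% → €1.40
Subtotal = €295.11; tax = €18.94; total due = €314.05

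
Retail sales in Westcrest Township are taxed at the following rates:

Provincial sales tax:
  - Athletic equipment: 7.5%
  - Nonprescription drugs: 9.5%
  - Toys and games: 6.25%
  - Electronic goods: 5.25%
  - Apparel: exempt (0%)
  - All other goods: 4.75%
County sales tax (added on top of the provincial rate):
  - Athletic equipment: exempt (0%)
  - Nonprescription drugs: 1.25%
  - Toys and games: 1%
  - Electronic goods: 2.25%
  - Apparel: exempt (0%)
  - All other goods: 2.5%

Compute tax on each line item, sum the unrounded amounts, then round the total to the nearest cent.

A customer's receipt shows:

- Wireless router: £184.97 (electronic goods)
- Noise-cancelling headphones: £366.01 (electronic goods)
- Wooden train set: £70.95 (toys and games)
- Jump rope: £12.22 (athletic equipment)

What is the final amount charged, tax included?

Wireless router £184.97: electronic goods → 5.25% + 2.25% county = 7.5% → £13.87275
Noise-cancelling headphones £366.01: electronic goods → 5.25% + 2.25% county = 7.5% → £27.45075
Wooden train set £70.95: toys and games → 6.25% + 1% county = 7.25% → £5.143875
Jump rope £12.22: athletic equipment → 7.5% + 0% county = 7.5% → £0.9165
Subtotal = £634.15; unrounded tax = £47.383875 → £47.38; total due = £681.53

£681.53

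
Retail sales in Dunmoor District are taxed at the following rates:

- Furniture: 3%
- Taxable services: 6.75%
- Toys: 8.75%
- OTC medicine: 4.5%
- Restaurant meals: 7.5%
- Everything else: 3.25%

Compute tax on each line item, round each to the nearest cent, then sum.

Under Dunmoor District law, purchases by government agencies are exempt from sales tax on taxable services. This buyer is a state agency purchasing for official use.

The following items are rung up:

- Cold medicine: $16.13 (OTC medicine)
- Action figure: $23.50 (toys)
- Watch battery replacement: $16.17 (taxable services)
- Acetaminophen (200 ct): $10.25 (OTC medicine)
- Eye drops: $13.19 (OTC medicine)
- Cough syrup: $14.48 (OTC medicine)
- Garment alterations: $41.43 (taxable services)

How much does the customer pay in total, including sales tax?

$139.64

Cold medicine $16.13: OTC medicine → 4.5% → $0.73
Action figure $23.50: toys → 8.75% → $2.06
Watch battery replacement $16.17: taxable services, buyer-exempt → 0% → $0.00
Acetaminophen (200 ct) $10.25: OTC medicine → 4.5% → $0.46
Eye drops $13.19: OTC medicine → 4.5% → $0.59
Cough syrup $14.48: OTC medicine → 4.5% → $0.65
Garment alterations $41.43: taxable services, buyer-exempt → 0% → $0.00
Subtotal = $135.15; tax = $4.49; total due = $139.64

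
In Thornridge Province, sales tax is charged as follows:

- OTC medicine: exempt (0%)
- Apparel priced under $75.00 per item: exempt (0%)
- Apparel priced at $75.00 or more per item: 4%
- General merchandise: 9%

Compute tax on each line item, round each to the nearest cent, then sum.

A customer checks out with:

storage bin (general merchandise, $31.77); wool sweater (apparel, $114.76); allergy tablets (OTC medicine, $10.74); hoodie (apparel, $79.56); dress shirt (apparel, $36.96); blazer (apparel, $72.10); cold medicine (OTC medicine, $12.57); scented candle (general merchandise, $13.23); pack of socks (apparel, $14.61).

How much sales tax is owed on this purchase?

Storage bin $31.77: general merchandise → 9% → $2.86
Wool sweater $114.76: apparel, $75.00 or more → 4% → $4.59
Allergy tablets $10.74: OTC medicine → 0% → $0.00
Hoodie $79.56: apparel, $75.00 or more → 4% → $3.18
Dress shirt $36.96: apparel, under $75.00 → 0% → $0.00
Blazer $72.10: apparel, under $75.00 → 0% → $0.00
Cold medicine $12.57: OTC medicine → 0% → $0.00
Scented candle $13.23: general merchandise → 9% → $1.19
Pack of socks $14.61: apparel, under $75.00 → 0% → $0.00
Total tax = $2.86 + $4.59 + $3.18 + $1.19 = $11.82

$11.82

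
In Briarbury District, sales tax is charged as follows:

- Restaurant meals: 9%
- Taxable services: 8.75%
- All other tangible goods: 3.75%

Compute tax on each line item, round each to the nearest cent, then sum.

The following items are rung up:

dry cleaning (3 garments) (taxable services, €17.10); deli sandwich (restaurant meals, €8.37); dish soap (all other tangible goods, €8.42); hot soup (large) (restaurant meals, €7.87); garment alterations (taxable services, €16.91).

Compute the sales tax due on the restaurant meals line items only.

Deli sandwich €8.37: restaurant meals → 9% → €0.75
Hot soup (large) €7.87: restaurant meals → 9% → €0.71
Tax on restaurant meals = €0.75 + €0.71 = €1.46

€1.46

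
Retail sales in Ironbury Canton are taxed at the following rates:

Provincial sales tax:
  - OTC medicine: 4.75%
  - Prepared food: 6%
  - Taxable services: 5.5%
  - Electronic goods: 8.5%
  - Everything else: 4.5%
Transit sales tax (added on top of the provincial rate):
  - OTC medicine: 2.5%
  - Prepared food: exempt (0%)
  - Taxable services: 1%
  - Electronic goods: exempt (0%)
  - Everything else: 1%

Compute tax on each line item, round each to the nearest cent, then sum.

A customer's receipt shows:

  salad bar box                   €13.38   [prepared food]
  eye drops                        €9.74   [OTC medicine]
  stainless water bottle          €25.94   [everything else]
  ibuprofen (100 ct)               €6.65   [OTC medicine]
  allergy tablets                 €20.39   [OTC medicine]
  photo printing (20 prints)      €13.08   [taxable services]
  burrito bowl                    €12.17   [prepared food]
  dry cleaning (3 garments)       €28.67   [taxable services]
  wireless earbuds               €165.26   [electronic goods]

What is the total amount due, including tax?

Salad bar box €13.38: prepared food → 6% + 0% transit = 6% → €0.80
Eye drops €9.74: OTC medicine → 4.75% + 2.5% transit = 7.25% → €0.71
Stainless water bottle €25.94: everything else → 4.5% + 1% transit = 5.5% → €1.43
Ibuprofen (100 ct) €6.65: OTC medicine → 4.75% + 2.5% transit = 7.25% → €0.48
Allergy tablets €20.39: OTC medicine → 4.75% + 2.5% transit = 7.25% → €1.48
Photo printing (20 prints) €13.08: taxable services → 5.5% + 1% transit = 6.5% → €0.85
Burrito bowl €12.17: prepared food → 6% + 0% transit = 6% → €0.73
Dry cleaning (3 garments) €28.67: taxable services → 5.5% + 1% transit = 6.5% → €1.86
Wireless earbuds €165.26: electronic goods → 8.5% + 0% transit = 8.5% → €14.05
Subtotal = €295.28; tax = €22.39; total due = €317.67

€317.67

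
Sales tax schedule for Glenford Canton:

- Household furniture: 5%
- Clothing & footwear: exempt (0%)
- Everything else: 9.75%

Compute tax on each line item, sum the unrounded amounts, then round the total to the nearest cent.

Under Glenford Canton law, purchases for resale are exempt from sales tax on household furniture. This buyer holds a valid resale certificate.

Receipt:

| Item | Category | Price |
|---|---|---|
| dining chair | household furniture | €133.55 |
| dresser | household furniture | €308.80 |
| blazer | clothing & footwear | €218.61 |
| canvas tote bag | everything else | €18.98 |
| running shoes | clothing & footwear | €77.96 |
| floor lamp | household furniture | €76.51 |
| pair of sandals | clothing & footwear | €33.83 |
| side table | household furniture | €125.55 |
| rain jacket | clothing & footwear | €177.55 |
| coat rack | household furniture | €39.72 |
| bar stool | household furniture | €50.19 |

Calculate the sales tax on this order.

€1.85

Dining chair €133.55: household furniture, buyer-exempt → 0% → €0.00
Dresser €308.80: household furniture, buyer-exempt → 0% → €0.00
Blazer €218.61: clothing & footwear → 0% → €0.00
Canvas tote bag €18.98: everything else → 9.75% → €1.85055
Running shoes €77.96: clothing & footwear → 0% → €0.00
Floor lamp €76.51: household furniture, buyer-exempt → 0% → €0.00
Pair of sandals €33.83: clothing & footwear → 0% → €0.00
Side table €125.55: household furniture, buyer-exempt → 0% → €0.00
Rain jacket €177.55: clothing & footwear → 0% → €0.00
Coat rack €39.72: household furniture, buyer-exempt → 0% → €0.00
Bar stool €50.19: household furniture, buyer-exempt → 0% → €0.00
Unrounded tax sum = €1.85055 → €1.85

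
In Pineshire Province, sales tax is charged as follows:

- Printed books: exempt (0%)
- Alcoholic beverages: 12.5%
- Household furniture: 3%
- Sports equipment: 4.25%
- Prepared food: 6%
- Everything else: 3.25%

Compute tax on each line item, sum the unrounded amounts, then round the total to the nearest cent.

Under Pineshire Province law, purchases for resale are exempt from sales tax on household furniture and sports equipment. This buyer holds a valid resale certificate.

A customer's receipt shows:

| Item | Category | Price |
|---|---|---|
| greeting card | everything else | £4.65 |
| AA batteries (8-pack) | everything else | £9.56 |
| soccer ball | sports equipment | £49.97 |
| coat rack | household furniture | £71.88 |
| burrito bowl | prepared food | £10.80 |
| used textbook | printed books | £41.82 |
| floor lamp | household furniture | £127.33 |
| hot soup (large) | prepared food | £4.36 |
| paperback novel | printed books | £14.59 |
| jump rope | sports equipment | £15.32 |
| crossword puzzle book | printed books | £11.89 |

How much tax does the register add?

Greeting card £4.65: everything else → 3.25% → £0.151125
AA batteries (8-pack) £9.56: everything else → 3.25% → £0.3107
Soccer ball £49.97: sports equipment, buyer-exempt → 0% → £0.00
Coat rack £71.88: household furniture, buyer-exempt → 0% → £0.00
Burrito bowl £10.80: prepared food → 6% → £0.648
Used textbook £41.82: printed books → 0% → £0.00
Floor lamp £127.33: household furniture, buyer-exempt → 0% → £0.00
Hot soup (large) £4.36: prepared food → 6% → £0.2616
Paperback novel £14.59: printed books → 0% → £0.00
Jump rope £15.32: sports equipment, buyer-exempt → 0% → £0.00
Crossword puzzle book £11.89: printed books → 0% → £0.00
Unrounded tax sum = £1.371425 → £1.37

£1.37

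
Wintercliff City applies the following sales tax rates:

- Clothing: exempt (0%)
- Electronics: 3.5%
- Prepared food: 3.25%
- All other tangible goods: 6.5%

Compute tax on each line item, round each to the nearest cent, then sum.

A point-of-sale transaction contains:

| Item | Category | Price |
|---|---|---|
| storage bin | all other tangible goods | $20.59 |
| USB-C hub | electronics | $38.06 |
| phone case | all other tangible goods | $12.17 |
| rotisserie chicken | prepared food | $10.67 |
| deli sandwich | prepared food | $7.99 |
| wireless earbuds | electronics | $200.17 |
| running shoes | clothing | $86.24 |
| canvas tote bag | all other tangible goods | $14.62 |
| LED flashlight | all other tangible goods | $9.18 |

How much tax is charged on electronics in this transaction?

USB-C hub $38.06: electronics → 3.5% → $1.33
Wireless earbuds $200.17: electronics → 3.5% → $7.01
Tax on electronics = $1.33 + $7.01 = $8.34

$8.34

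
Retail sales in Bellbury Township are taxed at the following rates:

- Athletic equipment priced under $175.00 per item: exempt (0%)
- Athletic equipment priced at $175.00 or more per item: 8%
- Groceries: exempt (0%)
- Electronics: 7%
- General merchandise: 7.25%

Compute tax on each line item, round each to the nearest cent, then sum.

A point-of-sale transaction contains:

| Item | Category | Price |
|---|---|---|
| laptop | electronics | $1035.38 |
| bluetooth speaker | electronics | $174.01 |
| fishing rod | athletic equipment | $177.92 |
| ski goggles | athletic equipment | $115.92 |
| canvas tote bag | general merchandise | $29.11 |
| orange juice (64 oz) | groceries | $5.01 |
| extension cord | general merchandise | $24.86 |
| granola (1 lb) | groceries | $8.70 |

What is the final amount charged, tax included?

Laptop $1035.38: electronics → 7% → $72.48
Bluetooth speaker $174.01: electronics → 7% → $12.18
Fishing rod $177.92: athletic equipment, $175.00 or more → 8% → $14.23
Ski goggles $115.92: athletic equipment, under $175.00 → 0% → $0.00
Canvas tote bag $29.11: general merchandise → 7.25% → $2.11
Orange juice (64 oz) $5.01: groceries → 0% → $0.00
Extension cord $24.86: general merchandise → 7.25% → $1.80
Granola (1 lb) $8.70: groceries → 0% → $0.00
Subtotal = $1570.91; tax = $102.80; total due = $1673.71

$1673.71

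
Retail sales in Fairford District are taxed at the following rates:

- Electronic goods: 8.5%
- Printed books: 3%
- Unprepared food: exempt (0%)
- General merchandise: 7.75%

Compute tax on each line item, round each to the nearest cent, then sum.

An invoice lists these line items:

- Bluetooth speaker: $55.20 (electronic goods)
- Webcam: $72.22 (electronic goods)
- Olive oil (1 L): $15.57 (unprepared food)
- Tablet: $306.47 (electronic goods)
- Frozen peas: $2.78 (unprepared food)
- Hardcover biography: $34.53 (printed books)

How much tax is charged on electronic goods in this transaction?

Bluetooth speaker $55.20: electronic goods → 8.5% → $4.69
Webcam $72.22: electronic goods → 8.5% → $6.14
Tablet $306.47: electronic goods → 8.5% → $26.05
Tax on electronic goods = $4.69 + $6.14 + $26.05 = $36.88

$36.88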